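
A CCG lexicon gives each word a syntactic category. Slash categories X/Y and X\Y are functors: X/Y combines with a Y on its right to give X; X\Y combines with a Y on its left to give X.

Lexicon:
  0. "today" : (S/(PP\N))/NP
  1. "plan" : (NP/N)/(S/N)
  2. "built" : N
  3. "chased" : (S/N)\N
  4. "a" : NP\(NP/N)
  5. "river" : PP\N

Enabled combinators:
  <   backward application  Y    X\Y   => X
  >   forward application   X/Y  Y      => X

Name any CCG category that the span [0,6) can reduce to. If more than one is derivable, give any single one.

S

[0,6] S   >
  [0,5] S/(PP\N)   >
    [0,1] "today" : (S/(PP\N))/NP
    [1,5] NP   <
      [1,4] NP/N   >
        [1,2] "plan" : (NP/N)/(S/N)
        [2,4] S/N   <
          [2,3] "built" : N
          [3,4] "chased" : (S/N)\N
      [4,5] "a" : NP\(NP/N)
  [5,6] "river" : PP\N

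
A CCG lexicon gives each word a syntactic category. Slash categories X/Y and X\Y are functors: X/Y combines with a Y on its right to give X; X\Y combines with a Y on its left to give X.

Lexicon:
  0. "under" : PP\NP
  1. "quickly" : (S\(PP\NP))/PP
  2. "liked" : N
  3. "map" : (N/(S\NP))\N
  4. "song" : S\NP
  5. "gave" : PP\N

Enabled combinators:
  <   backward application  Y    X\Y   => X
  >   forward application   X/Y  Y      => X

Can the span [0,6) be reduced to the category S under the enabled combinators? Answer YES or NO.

[0,6] S   <
  [0,1] "under" : PP\NP
  [1,6] S\(PP\NP)   >
    [1,2] "quickly" : (S\(PP\NP))/PP
    [2,6] PP   <
      [2,5] N   >
        [2,4] N/(S\NP)   <
          [2,3] "liked" : N
          [3,4] "map" : (N/(S\NP))\N
        [4,5] "song" : S\NP
      [5,6] "gave" : PP\N

YES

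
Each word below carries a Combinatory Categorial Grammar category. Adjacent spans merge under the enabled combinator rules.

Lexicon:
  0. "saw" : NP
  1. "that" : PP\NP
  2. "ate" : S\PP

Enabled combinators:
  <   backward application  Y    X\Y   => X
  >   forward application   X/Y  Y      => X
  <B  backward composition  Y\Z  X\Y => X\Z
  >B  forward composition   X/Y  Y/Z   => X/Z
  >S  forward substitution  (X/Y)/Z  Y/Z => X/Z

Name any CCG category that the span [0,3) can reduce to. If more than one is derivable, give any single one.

[0,3] S   <
  [0,1] "saw" : NP
  [1,3] S\NP   <B
    [1,2] "that" : PP\NP
    [2,3] "ate" : S\PP

S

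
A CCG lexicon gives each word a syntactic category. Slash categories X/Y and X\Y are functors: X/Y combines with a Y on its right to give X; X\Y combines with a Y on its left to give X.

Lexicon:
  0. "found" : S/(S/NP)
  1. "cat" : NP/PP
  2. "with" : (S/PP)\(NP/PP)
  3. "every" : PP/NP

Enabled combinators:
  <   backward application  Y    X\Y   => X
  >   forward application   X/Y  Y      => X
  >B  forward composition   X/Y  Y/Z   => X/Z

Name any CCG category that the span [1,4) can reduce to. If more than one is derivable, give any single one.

S/NP

[0,4] S   >
  [0,1] "found" : S/(S/NP)
  [1,4] S/NP   >B
    [1,3] S/PP   <
      [1,2] "cat" : NP/PP
      [2,3] "with" : (S/PP)\(NP/PP)
    [3,4] "every" : PP/NP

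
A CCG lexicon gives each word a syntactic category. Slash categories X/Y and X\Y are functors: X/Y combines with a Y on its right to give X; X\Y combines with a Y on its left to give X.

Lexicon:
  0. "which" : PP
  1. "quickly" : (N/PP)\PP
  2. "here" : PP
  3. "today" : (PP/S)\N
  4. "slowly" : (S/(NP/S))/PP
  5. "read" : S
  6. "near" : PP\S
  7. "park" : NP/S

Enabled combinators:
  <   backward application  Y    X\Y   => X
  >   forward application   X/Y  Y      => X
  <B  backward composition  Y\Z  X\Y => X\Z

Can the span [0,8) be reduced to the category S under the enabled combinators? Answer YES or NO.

NO

PP (N/PP)\PP PP (PP/S)\N (S/(NP/S))/PP S PP\S NP/S
CKY chart[0,8] = {PP}; S ∉ chart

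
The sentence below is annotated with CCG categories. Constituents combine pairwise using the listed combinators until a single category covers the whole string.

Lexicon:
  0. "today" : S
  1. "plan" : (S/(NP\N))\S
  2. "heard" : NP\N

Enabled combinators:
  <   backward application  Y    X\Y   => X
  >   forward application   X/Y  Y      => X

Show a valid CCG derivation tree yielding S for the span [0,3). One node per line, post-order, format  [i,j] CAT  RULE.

[0,3] S   >
  [0,2] S/(NP\N)   <
    [0,1] "today" : S
    [1,2] "plan" : (S/(NP\N))\S
  [2,3] "heard" : NP\N

[0,1] S  lex  "today"
[1,2] (S/(NP\N))\S  lex  "plan"
[0,2] S/(NP\N)  <  k=1
[2,3] NP\N  lex  "heard"
[0,3] S  >  k=2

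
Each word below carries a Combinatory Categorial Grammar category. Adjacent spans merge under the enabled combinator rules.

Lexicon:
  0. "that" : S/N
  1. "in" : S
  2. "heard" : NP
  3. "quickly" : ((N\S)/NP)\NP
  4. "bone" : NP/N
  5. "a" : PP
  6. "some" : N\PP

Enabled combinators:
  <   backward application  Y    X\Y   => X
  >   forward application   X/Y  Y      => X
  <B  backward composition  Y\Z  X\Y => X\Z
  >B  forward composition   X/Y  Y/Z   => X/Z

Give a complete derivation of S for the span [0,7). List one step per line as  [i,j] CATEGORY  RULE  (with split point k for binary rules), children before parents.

[0,7] S   >
  [0,1] "that" : S/N
  [1,7] N   <
    [1,2] "in" : S
    [2,7] N\S   >
      [2,4] (N\S)/NP   <
        [2,3] "heard" : NP
        [3,4] "quickly" : ((N\S)/NP)\NP
      [4,7] NP   >
        [4,5] "bone" : NP/N
        [5,7] N   <
          [5,6] "a" : PP
          [6,7] "some" : N\PP

[0,1] S/N  lex  "that"
[1,2] S  lex  "in"
[2,3] NP  lex  "heard"
[3,4] ((N\S)/NP)\NP  lex  "quickly"
[2,4] (N\S)/NP  <  k=3
[4,5] NP/N  lex  "bone"
[5,6] PP  lex  "a"
[6,7] N\PP  lex  "some"
[5,7] N  <  k=6
[4,7] NP  >  k=5
[2,7] N\S  >  k=4
[1,7] N  <  k=2
[0,7] S  >  k=1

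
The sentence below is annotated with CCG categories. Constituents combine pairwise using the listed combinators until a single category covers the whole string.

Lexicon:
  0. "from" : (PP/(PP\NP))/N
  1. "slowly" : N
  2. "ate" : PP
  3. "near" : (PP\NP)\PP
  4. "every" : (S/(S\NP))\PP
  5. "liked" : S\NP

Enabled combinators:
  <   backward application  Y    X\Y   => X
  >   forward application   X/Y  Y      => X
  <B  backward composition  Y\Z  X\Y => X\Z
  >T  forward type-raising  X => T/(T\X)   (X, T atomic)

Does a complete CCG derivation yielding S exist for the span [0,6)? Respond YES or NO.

YES

[0,6] S   >
  [0,5] S/(S\NP)   <
    [0,4] PP   >
      [0,2] PP/(PP\NP)   >
        [0,1] "from" : (PP/(PP\NP))/N
        [1,2] "slowly" : N
      [2,4] PP\NP   <
        [2,3] "ate" : PP
        [3,4] "near" : (PP\NP)\PP
    [4,5] "every" : (S/(S\NP))\PP
  [5,6] "liked" : S\NP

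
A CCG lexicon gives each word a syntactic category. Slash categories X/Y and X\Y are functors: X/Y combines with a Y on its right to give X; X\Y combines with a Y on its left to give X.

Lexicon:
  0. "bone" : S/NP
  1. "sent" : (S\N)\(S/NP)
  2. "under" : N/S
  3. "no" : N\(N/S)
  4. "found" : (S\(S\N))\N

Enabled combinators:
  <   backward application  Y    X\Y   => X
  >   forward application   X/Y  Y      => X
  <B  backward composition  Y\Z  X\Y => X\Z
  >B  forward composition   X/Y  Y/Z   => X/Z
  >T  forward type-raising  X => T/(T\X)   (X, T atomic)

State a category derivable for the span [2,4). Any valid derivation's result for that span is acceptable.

N

[0,5] S   <
  [0,2] S\N   <
    [0,1] "bone" : S/NP
    [1,2] "sent" : (S\N)\(S/NP)
  [2,5] S\(S\N)   <
    [2,4] N   <
      [2,3] "under" : N/S
      [3,4] "no" : N\(N/S)
    [4,5] "found" : (S\(S\N))\N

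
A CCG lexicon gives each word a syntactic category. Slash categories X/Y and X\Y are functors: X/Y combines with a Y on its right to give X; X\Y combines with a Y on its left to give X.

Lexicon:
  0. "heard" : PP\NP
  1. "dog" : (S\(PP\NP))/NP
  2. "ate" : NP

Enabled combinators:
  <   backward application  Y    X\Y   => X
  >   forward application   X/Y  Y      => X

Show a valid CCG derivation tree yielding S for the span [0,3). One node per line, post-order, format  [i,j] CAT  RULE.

[0,3] S   <
  [0,1] "heard" : PP\NP
  [1,3] S\(PP\NP)   >
    [1,2] "dog" : (S\(PP\NP))/NP
    [2,3] "ate" : NP

[0,1] PP\NP  lex  "heard"
[1,2] (S\(PP\NP))/NP  lex  "dog"
[2,3] NP  lex  "ate"
[1,3] S\(PP\NP)  >  k=2
[0,3] S  <  k=1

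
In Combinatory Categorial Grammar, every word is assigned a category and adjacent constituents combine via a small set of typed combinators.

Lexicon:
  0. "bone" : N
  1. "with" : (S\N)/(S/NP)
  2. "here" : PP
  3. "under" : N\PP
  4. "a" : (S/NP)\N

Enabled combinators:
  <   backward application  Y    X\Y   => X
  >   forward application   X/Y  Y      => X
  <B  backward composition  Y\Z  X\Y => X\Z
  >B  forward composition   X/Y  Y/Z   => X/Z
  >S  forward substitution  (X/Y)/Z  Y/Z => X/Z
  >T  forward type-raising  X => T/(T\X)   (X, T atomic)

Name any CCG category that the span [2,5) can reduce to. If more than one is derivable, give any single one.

S/NP

[0,5] S   <
  [0,1] "bone" : N
  [1,5] S\N   >
    [1,2] "with" : (S\N)/(S/NP)
    [2,5] S/NP   <
      [2,4] N   <
        [2,3] "here" : PP
        [3,4] "under" : N\PP
      [4,5] "a" : (S/NP)\N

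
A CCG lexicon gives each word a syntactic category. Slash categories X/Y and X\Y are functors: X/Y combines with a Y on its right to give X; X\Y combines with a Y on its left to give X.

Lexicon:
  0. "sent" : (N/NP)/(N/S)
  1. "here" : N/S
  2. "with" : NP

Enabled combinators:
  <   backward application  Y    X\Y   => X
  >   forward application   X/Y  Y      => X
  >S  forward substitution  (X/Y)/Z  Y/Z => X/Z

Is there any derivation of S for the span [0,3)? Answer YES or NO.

(N/NP)/(N/S) N/S NP
CKY chart[0,3] = {N}; S ∉ chart

NO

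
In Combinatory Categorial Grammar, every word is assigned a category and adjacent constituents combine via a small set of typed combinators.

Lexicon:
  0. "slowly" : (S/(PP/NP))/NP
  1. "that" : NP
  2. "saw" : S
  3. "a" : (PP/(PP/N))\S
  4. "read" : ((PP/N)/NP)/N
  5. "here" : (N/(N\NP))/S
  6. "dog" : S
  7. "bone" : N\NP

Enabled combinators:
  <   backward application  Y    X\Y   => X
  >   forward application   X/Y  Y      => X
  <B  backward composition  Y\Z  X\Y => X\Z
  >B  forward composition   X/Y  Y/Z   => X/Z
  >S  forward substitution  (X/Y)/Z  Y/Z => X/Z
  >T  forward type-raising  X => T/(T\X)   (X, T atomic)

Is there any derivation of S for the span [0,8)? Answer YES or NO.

[0,8] S   >
  [0,2] S/(PP/NP)   >
    [0,1] "slowly" : (S/(PP/NP))/NP
    [1,2] "that" : NP
  [2,8] PP/NP   >B
    [2,4] PP/(PP/N)   <
      [2,3] "saw" : S
      [3,4] "a" : (PP/(PP/N))\S
    [4,8] (PP/N)/NP   >
      [4,5] "read" : ((PP/N)/NP)/N
      [5,8] N   >
        [5,7] N/(N\NP)   >
          [5,6] "here" : (N/(N\NP))/S
          [6,7] "dog" : S
        [7,8] "bone" : N\NP

YES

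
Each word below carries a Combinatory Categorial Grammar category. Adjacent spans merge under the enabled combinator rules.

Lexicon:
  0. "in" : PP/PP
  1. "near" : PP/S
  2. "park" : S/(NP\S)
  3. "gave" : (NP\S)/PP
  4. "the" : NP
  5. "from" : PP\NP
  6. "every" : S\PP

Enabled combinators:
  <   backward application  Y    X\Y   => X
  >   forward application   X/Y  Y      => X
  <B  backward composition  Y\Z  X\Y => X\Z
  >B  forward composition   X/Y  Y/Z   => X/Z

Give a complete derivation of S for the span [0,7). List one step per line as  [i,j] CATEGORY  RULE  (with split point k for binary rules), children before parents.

[0,1] PP/PP  lex  "in"
[1,2] PP/S  lex  "near"
[0,2] PP/S  >B  k=1
[2,3] S/(NP\S)  lex  "park"
[3,4] (NP\S)/PP  lex  "gave"
[2,4] S/PP  >B  k=3
[4,5] NP  lex  "the"
[5,6] PP\NP  lex  "from"
[4,6] PP  <  k=5
[2,6] S  >  k=4
[0,6] PP  >  k=2
[6,7] S\PP  lex  "every"
[0,7] S  <  k=6

[0,7] S   <
  [0,6] PP   >
    [0,2] PP/S   >B
      [0,1] "in" : PP/PP
      [1,2] "near" : PP/S
    [2,6] S   >
      [2,4] S/PP   >B
        [2,3] "park" : S/(NP\S)
        [3,4] "gave" : (NP\S)/PP
      [4,6] PP   <
        [4,5] "the" : NP
        [5,6] "from" : PP\NP
  [6,7] "every" : S\PP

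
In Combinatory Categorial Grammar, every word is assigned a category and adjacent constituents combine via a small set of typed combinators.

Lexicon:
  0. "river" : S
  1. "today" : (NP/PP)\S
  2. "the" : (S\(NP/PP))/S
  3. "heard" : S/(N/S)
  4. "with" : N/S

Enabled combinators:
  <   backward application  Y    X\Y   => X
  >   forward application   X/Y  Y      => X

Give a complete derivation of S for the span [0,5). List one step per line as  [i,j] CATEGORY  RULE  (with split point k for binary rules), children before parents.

[0,5] S   <
  [0,2] NP/PP   <
    [0,1] "river" : S
    [1,2] "today" : (NP/PP)\S
  [2,5] S\(NP/PP)   >
    [2,3] "the" : (S\(NP/PP))/S
    [3,5] S   >
      [3,4] "heard" : S/(N/S)
      [4,5] "with" : N/S

[0,1] S  lex  "river"
[1,2] (NP/PP)\S  lex  "today"
[0,2] NP/PP  <  k=1
[2,3] (S\(NP/PP))/S  lex  "the"
[3,4] S/(N/S)  lex  "heard"
[4,5] N/S  lex  "with"
[3,5] S  >  k=4
[2,5] S\(NP/PP)  >  k=3
[0,5] S  <  k=2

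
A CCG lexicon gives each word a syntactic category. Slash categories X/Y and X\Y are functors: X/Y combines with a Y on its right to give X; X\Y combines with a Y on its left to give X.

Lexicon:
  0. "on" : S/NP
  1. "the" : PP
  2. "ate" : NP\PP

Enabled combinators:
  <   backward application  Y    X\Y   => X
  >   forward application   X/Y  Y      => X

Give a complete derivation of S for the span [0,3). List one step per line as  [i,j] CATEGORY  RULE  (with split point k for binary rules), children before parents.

[0,1] S/NP  lex  "on"
[1,2] PP  lex  "the"
[2,3] NP\PP  lex  "ate"
[1,3] NP  <  k=2
[0,3] S  >  k=1

[0,3] S   >
  [0,1] "on" : S/NP
  [1,3] NP   <
    [1,2] "the" : PP
    [2,3] "ate" : NP\PP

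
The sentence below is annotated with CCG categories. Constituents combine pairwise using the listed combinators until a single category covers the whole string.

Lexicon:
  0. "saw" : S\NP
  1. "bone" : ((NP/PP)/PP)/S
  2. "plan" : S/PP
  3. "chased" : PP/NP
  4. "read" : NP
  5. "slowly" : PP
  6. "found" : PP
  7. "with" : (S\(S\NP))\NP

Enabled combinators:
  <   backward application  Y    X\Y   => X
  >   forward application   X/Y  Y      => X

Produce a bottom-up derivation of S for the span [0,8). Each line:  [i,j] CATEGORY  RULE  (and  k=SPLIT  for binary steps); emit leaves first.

[0,1] S\NP  lex  "saw"
[1,2] ((NP/PP)/PP)/S  lex  "bone"
[2,3] S/PP  lex  "plan"
[3,4] PP/NP  lex  "chased"
[4,5] NP  lex  "read"
[3,5] PP  >  k=4
[2,5] S  >  k=3
[1,5] (NP/PP)/PP  >  k=2
[5,6] PP  lex  "slowly"
[1,6] NP/PP  >  k=5
[6,7] PP  lex  "found"
[1,7] NP  >  k=6
[7,8] (S\(S\NP))\NP  lex  "with"
[1,8] S\(S\NP)  <  k=7
[0,8] S  <  k=1

[0,8] S   <
  [0,1] "saw" : S\NP
  [1,8] S\(S\NP)   <
    [1,7] NP   >
      [1,6] NP/PP   >
        [1,5] (NP/PP)/PP   >
          [1,2] "bone" : ((NP/PP)/PP)/S
          [2,5] S   >
            [2,3] "plan" : S/PP
            [3,5] PP   >
              [3,4] "chased" : PP/NP
              [4,5] "read" : NP
        [5,6] "slowly" : PP
      [6,7] "found" : PP
    [7,8] "with" : (S\(S\NP))\NP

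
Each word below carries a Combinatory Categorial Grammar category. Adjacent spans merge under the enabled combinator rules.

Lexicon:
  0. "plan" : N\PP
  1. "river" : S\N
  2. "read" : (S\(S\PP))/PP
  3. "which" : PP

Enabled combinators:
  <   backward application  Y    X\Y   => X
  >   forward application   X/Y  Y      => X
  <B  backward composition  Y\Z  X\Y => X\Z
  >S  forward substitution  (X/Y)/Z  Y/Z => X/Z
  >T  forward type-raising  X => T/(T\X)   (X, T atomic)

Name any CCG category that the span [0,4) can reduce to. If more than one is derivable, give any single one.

[0,4] S   <
  [0,2] S\PP   <B
    [0,1] "plan" : N\PP
    [1,2] "river" : S\N
  [2,4] S\(S\PP)   >
    [2,3] "read" : (S\(S\PP))/PP
    [3,4] "which" : PP

S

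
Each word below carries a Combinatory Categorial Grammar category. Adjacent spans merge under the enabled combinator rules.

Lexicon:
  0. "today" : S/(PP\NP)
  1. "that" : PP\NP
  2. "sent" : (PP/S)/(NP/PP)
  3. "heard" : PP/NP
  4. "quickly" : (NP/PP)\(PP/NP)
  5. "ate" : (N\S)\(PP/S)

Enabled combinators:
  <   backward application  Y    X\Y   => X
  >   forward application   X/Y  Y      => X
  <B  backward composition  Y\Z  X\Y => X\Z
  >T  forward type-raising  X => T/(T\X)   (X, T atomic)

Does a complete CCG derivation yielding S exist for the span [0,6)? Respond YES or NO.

S/(PP\NP) PP\NP (PP/S)/(NP/PP) PP/NP (NP/PP)\(PP/NP) (N\S)\(PP/S)
CKY chart[0,6] = {N, N/(N\N), NP/(NP\N), PP/(PP\N), S/(S\N)}; S ∉ chart

NO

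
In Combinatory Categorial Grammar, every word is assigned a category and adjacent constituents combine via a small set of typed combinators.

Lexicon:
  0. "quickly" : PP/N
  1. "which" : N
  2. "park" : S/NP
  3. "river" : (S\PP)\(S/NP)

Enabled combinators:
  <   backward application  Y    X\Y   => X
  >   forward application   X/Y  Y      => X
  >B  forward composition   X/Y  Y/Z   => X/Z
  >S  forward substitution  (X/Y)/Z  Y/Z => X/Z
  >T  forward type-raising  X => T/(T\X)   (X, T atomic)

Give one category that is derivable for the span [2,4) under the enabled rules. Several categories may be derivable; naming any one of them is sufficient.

[0,4] S   <
  [0,2] PP   >
    [0,1] "quickly" : PP/N
    [1,2] "which" : N
  [2,4] S\PP   <
    [2,3] "park" : S/NP
    [3,4] "river" : (S\PP)\(S/NP)

S\PP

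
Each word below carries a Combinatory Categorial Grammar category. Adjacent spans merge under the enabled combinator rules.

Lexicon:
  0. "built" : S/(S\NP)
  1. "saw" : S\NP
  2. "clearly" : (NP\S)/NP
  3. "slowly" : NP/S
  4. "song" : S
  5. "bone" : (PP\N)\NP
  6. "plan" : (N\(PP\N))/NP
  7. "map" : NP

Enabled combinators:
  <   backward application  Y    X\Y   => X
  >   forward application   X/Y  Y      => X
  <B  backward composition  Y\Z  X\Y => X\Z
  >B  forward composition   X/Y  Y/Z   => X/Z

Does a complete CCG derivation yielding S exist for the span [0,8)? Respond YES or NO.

NO

S/(S\NP) S\NP (NP\S)/NP NP/S S (PP\N)\NP (N\(PP\N))/NP NP
CKY chart[0,8] = {N}; S ∉ chart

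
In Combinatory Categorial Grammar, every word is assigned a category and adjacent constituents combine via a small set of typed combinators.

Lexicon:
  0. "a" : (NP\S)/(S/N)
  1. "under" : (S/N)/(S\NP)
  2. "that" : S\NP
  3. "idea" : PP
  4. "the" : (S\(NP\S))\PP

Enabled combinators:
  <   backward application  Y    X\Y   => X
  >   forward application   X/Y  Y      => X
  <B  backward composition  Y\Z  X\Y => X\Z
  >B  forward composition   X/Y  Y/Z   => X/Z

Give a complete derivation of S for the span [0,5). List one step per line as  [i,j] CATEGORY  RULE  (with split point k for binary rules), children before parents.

[0,5] S   <
  [0,3] NP\S   >
    [0,1] "a" : (NP\S)/(S/N)
    [1,3] S/N   >
      [1,2] "under" : (S/N)/(S\NP)
      [2,3] "that" : S\NP
  [3,5] S\(NP\S)   <
    [3,4] "idea" : PP
    [4,5] "the" : (S\(NP\S))\PP

[0,1] (NP\S)/(S/N)  lex  "a"
[1,2] (S/N)/(S\NP)  lex  "under"
[2,3] S\NP  lex  "that"
[1,3] S/N  >  k=2
[0,3] NP\S  >  k=1
[3,4] PP  lex  "idea"
[4,5] (S\(NP\S))\PP  lex  "the"
[3,5] S\(NP\S)  <  k=4
[0,5] S  <  k=3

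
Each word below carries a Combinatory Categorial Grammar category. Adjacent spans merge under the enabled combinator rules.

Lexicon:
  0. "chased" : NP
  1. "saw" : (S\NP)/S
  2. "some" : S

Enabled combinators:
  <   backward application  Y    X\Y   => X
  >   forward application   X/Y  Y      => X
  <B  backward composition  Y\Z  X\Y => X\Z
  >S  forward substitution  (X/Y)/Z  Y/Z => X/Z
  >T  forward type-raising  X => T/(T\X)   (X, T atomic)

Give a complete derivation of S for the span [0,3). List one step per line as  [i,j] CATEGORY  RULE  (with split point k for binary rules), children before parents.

[0,3] S   <
  [0,1] "chased" : NP
  [1,3] S\NP   >
    [1,2] "saw" : (S\NP)/S
    [2,3] "some" : S

[0,1] NP  lex  "chased"
[1,2] (S\NP)/S  lex  "saw"
[2,3] S  lex  "some"
[1,3] S\NP  >  k=2
[0,3] S  <  k=1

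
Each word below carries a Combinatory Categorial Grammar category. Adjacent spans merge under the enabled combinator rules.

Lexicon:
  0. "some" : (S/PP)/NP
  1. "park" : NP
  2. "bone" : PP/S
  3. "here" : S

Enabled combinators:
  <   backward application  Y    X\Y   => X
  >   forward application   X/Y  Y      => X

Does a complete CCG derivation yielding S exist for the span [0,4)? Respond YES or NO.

YES

[0,4] S   >
  [0,2] S/PP   >
    [0,1] "some" : (S/PP)/NP
    [1,2] "park" : NP
  [2,4] PP   >
    [2,3] "bone" : PP/S
    [3,4] "here" : S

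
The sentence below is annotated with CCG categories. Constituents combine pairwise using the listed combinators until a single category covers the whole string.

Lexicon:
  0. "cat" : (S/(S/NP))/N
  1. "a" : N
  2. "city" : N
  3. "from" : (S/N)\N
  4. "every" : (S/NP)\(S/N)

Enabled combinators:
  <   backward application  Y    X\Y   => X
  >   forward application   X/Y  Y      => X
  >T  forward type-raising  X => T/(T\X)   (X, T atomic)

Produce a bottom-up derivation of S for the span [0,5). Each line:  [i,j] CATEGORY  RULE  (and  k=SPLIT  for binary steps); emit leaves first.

[0,5] S   >
  [0,2] S/(S/NP)   >
    [0,1] "cat" : (S/(S/NP))/N
    [1,2] "a" : N
  [2,5] S/NP   <
    [2,4] S/N   <
      [2,3] "city" : N
      [3,4] "from" : (S/N)\N
    [4,5] "every" : (S/NP)\(S/N)

[0,1] (S/(S/NP))/N  lex  "cat"
[1,2] N  lex  "a"
[0,2] S/(S/NP)  >  k=1
[2,3] N  lex  "city"
[3,4] (S/N)\N  lex  "from"
[2,4] S/N  <  k=3
[4,5] (S/NP)\(S/N)  lex  "every"
[2,5] S/NP  <  k=4
[0,5] S  >  k=2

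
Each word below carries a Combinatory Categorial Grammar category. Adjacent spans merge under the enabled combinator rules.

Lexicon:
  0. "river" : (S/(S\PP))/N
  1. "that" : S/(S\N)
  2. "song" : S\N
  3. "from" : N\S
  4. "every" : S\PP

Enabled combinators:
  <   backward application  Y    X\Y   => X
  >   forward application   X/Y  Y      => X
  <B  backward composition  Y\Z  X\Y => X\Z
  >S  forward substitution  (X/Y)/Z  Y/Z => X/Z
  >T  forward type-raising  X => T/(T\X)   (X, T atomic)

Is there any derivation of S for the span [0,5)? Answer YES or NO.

[0,5] S   >
  [0,4] S/(S\PP)   >
    [0,1] "river" : (S/(S\PP))/N
    [1,4] N   <
      [1,3] S   >
        [1,2] "that" : S/(S\N)
        [2,3] "song" : S\N
      [3,4] "from" : N\S
  [4,5] "every" : S\PP

YES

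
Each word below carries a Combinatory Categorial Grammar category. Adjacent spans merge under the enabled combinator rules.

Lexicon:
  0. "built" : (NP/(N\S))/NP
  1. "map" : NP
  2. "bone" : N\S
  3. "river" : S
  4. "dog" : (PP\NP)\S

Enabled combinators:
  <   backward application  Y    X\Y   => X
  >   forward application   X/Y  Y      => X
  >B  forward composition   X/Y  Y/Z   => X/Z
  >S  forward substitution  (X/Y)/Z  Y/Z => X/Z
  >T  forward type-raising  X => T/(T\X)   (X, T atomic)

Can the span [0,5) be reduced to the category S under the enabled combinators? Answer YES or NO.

(NP/(N\S))/NP NP N\S S (PP\NP)\S
CKY chart[0,5] = {N/(N\PP), NP/(NP\PP), PP, PP/(PP\PP), S/(S\PP)}; S ∉ chart

NO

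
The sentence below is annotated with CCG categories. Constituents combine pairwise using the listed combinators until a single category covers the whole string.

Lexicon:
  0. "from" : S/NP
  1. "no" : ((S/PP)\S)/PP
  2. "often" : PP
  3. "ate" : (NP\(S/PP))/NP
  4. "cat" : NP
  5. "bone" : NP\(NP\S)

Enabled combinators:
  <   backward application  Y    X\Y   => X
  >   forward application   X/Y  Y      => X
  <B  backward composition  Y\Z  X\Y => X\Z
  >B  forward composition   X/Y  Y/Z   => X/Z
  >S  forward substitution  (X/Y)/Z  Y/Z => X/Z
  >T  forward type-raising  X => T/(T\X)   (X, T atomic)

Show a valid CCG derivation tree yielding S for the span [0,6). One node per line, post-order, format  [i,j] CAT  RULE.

[0,6] S   >
  [0,1] "from" : S/NP
  [1,6] NP   <
    [1,5] NP\S   <B
      [1,3] (S/PP)\S   >
        [1,2] "no" : ((S/PP)\S)/PP
        [2,3] "often" : PP
      [3,5] NP\(S/PP)   >
        [3,4] "ate" : (NP\(S/PP))/NP
        [4,5] "cat" : NP
    [5,6] "bone" : NP\(NP\S)

[0,1] S/NP  lex  "from"
[1,2] ((S/PP)\S)/PP  lex  "no"
[2,3] PP  lex  "often"
[1,3] (S/PP)\S  >  k=2
[3,4] (NP\(S/PP))/NP  lex  "ate"
[4,5] NP  lex  "cat"
[3,5] NP\(S/PP)  >  k=4
[1,5] NP\S  <B  k=3
[5,6] NP\(NP\S)  lex  "bone"
[1,6] NP  <  k=5
[0,6] S  >  k=1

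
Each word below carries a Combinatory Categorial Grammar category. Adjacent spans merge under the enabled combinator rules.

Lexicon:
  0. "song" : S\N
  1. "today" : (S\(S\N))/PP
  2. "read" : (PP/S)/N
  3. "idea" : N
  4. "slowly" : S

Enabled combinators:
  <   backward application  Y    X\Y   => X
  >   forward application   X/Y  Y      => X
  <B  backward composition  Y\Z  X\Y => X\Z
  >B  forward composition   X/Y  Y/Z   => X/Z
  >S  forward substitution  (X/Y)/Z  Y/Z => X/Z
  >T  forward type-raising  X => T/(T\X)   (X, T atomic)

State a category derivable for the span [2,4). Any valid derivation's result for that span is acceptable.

PP/S

[0,5] S   <
  [0,1] "song" : S\N
  [1,5] S\(S\N)   >
    [1,2] "today" : (S\(S\N))/PP
    [2,5] PP   >
      [2,4] PP/S   >
        [2,3] "read" : (PP/S)/N
        [3,4] "idea" : N
      [4,5] "slowly" : S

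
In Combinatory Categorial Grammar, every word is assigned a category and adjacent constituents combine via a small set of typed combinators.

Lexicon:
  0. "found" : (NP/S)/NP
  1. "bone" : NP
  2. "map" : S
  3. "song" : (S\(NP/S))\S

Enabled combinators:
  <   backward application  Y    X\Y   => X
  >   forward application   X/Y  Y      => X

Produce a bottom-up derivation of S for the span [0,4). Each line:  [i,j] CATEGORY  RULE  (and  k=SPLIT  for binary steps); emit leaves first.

[0,1] (NP/S)/NP  lex  "found"
[1,2] NP  lex  "bone"
[0,2] NP/S  >  k=1
[2,3] S  lex  "map"
[3,4] (S\(NP/S))\S  lex  "song"
[2,4] S\(NP/S)  <  k=3
[0,4] S  <  k=2

[0,4] S   <
  [0,2] NP/S   >
    [0,1] "found" : (NP/S)/NP
    [1,2] "bone" : NP
  [2,4] S\(NP/S)   <
    [2,3] "map" : S
    [3,4] "song" : (S\(NP/S))\S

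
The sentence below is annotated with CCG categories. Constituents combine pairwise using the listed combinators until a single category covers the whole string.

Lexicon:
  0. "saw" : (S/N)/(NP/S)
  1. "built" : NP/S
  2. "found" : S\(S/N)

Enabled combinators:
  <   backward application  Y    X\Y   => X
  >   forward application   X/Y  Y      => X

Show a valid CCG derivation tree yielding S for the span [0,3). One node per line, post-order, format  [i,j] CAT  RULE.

[0,3] S   <
  [0,2] S/N   >
    [0,1] "saw" : (S/N)/(NP/S)
    [1,2] "built" : NP/S
  [2,3] "found" : S\(S/N)

[0,1] (S/N)/(NP/S)  lex  "saw"
[1,2] NP/S  lex  "built"
[0,2] S/N  >  k=1
[2,3] S\(S/N)  lex  "found"
[0,3] S  <  k=2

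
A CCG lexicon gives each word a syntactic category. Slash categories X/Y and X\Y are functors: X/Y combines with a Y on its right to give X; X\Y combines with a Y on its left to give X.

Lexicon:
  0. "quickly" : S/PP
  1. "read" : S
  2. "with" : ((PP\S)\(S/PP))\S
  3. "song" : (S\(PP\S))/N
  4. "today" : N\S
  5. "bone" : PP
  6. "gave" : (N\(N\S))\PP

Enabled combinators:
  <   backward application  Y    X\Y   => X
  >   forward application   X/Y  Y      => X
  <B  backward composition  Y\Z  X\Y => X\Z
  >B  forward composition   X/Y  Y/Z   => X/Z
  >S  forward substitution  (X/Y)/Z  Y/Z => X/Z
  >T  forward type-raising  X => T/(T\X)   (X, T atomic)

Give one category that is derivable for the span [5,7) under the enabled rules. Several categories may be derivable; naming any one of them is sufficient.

[0,7] S   <
  [0,3] PP\S   <
    [0,1] "quickly" : S/PP
    [1,3] (PP\S)\(S/PP)   <
      [1,2] "read" : S
      [2,3] "with" : ((PP\S)\(S/PP))\S
  [3,7] S\(PP\S)   >
    [3,4] "song" : (S\(PP\S))/N
    [4,7] N   <
      [4,5] "today" : N\S
      [5,7] N\(N\S)   <
        [5,6] "bone" : PP
        [6,7] "gave" : (N\(N\S))\PP

N\(N\S)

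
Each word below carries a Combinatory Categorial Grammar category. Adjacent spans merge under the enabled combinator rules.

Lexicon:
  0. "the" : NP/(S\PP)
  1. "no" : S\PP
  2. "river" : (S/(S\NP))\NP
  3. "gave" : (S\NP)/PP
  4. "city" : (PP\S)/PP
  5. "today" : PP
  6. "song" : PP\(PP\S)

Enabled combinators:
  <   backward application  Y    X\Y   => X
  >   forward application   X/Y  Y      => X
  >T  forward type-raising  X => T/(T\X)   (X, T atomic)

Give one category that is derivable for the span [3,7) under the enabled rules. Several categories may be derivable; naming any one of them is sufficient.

S\NP

[0,7] S   >
  [0,3] S/(S\NP)   <
    [0,2] NP   >
      [0,1] "the" : NP/(S\PP)
      [1,2] "no" : S\PP
    [2,3] "river" : (S/(S\NP))\NP
  [3,7] S\NP   >
    [3,4] "gave" : (S\NP)/PP
    [4,7] PP   <
      [4,6] PP\S   >
        [4,5] "city" : (PP\S)/PP
        [5,6] "today" : PP
      [6,7] "song" : PP\(PP\S)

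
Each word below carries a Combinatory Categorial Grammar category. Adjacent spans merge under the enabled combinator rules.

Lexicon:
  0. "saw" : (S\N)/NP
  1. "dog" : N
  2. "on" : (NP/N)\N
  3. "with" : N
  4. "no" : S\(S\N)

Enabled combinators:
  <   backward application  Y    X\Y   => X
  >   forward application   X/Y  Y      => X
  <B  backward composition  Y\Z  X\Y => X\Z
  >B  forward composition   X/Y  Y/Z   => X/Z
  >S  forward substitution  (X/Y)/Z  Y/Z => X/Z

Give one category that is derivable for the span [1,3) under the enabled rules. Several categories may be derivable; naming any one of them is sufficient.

NP/N

[0,5] S   <
  [0,4] S\N   >
    [0,1] "saw" : (S\N)/NP
    [1,4] NP   >
      [1,3] NP/N   <
        [1,2] "dog" : N
        [2,3] "on" : (NP/N)\N
      [3,4] "with" : N
  [4,5] "no" : S\(S\N)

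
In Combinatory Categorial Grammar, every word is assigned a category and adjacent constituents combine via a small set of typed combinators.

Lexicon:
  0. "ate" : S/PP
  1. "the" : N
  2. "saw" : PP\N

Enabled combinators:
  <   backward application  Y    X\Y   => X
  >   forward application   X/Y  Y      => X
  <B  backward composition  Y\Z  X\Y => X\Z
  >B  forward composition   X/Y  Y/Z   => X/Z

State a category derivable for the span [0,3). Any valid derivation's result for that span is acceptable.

S

[0,3] S   >
  [0,1] "ate" : S/PP
  [1,3] PP   <
    [1,2] "the" : N
    [2,3] "saw" : PP\N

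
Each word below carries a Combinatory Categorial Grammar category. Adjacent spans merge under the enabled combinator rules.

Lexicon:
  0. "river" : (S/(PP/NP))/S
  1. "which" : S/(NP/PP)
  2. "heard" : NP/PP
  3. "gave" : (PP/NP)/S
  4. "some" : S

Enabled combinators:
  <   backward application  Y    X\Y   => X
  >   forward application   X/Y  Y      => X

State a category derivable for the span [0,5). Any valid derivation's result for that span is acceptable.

S

[0,5] S   >
  [0,3] S/(PP/NP)   >
    [0,1] "river" : (S/(PP/NP))/S
    [1,3] S   >
      [1,2] "which" : S/(NP/PP)
      [2,3] "heard" : NP/PP
  [3,5] PP/NP   >
    [3,4] "gave" : (PP/NP)/S
    [4,5] "some" : S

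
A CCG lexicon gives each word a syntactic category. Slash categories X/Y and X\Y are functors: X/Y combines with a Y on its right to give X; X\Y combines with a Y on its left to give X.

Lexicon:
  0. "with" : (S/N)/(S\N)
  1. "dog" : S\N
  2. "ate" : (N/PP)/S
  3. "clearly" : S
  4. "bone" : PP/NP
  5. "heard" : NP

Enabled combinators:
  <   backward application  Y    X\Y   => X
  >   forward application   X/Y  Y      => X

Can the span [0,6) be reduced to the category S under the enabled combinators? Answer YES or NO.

YES

[0,6] S   >
  [0,2] S/N   >
    [0,1] "with" : (S/N)/(S\N)
    [1,2] "dog" : S\N
  [2,6] N   >
    [2,4] N/PP   >
      [2,3] "ate" : (N/PP)/S
      [3,4] "clearly" : S
    [4,6] PP   >
      [4,5] "bone" : PP/NP
      [5,6] "heard" : NP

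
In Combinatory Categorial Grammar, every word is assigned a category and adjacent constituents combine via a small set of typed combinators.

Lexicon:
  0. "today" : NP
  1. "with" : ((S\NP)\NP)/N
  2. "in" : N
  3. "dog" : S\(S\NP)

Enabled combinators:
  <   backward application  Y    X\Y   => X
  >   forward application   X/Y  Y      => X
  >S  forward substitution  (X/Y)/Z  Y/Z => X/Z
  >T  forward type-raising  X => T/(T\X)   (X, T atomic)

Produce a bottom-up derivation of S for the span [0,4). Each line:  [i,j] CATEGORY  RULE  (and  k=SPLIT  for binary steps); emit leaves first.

[0,1] NP  lex  "today"
[1,2] ((S\NP)\NP)/N  lex  "with"
[2,3] N  lex  "in"
[1,3] (S\NP)\NP  >  k=2
[0,3] S\NP  <  k=1
[3,4] S\(S\NP)  lex  "dog"
[0,4] S  <  k=3

[0,4] S   <
  [0,3] S\NP   <
    [0,1] "today" : NP
    [1,3] (S\NP)\NP   >
      [1,2] "with" : ((S\NP)\NP)/N
      [2,3] "in" : N
  [3,4] "dog" : S\(S\NP)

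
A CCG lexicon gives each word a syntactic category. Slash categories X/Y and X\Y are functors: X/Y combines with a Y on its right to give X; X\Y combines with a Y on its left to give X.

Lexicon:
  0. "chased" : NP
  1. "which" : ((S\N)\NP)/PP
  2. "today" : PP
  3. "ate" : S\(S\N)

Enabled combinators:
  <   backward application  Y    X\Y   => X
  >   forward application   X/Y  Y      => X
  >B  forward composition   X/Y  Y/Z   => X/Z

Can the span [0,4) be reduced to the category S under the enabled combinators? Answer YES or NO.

YES

[0,4] S   <
  [0,3] S\N   <
    [0,1] "chased" : NP
    [1,3] (S\N)\NP   >
      [1,2] "which" : ((S\N)\NP)/PP
      [2,3] "today" : PP
  [3,4] "ate" : S\(S\N)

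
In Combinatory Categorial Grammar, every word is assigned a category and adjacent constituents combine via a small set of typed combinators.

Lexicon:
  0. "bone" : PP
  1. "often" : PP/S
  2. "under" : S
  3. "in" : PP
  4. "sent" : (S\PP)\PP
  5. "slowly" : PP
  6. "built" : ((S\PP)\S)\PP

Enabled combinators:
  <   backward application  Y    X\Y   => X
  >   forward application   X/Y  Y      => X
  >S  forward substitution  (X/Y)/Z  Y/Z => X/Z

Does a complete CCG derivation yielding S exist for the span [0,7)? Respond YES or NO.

YES

[0,7] S   <
  [0,1] "bone" : PP
  [1,7] S\PP   <
    [1,5] S   <
      [1,3] PP   >
        [1,2] "often" : PP/S
        [2,3] "under" : S
      [3,5] S\PP   <
        [3,4] "in" : PP
        [4,5] "sent" : (S\PP)\PP
    [5,7] (S\PP)\S   <
      [5,6] "slowly" : PP
      [6,7] "built" : ((S\PP)\S)\PP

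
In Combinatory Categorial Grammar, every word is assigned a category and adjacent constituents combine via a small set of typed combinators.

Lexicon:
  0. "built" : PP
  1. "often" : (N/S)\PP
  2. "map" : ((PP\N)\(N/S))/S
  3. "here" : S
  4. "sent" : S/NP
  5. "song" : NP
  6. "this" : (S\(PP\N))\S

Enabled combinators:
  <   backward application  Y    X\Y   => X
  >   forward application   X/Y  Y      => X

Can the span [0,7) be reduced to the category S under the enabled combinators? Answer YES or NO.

[0,7] S   <
  [0,4] PP\N   <
    [0,2] N/S   <
      [0,1] "built" : PP
      [1,2] "often" : (N/S)\PP
    [2,4] (PP\N)\(N/S)   >
      [2,3] "map" : ((PP\N)\(N/S))/S
      [3,4] "here" : S
  [4,7] S\(PP\N)   <
    [4,6] S   >
      [4,5] "sent" : S/NP
      [5,6] "song" : NP
    [6,7] "this" : (S\(PP\N))\S

YES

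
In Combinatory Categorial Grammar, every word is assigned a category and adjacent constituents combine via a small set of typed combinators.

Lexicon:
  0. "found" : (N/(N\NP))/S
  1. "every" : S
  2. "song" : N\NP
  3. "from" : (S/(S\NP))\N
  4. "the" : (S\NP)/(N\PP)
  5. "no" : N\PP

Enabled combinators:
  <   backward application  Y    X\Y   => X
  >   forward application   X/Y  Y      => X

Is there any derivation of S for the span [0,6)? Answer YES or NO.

YES

[0,6] S   >
  [0,4] S/(S\NP)   <
    [0,3] N   >
      [0,2] N/(N\NP)   >
        [0,1] "found" : (N/(N\NP))/S
        [1,2] "every" : S
      [2,3] "song" : N\NP
    [3,4] "from" : (S/(S\NP))\N
  [4,6] S\NP   >
    [4,5] "the" : (S\NP)/(N\PP)
    [5,6] "no" : N\PP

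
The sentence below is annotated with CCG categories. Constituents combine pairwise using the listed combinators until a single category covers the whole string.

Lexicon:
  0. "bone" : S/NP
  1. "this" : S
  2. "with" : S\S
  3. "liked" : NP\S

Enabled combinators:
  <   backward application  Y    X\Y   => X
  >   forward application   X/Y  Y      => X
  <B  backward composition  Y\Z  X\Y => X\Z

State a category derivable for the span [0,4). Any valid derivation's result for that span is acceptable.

S

[0,4] S   >
  [0,1] "bone" : S/NP
  [1,4] NP   <
    [1,2] "this" : S
    [2,4] NP\S   <B
      [2,3] "with" : S\S
      [3,4] "liked" : NP\S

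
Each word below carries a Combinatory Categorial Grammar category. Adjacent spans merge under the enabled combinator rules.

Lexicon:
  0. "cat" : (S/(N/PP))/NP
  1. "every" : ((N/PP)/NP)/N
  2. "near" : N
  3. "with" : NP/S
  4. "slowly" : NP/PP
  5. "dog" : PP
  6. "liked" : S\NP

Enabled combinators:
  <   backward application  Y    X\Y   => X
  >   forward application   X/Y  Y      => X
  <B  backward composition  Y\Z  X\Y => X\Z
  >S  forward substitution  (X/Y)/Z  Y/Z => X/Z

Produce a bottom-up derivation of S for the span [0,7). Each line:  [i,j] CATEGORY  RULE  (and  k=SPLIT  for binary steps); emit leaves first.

[0,1] (S/(N/PP))/NP  lex  "cat"
[1,2] ((N/PP)/NP)/N  lex  "every"
[2,3] N  lex  "near"
[1,3] (N/PP)/NP  >  k=2
[0,3] S/NP  >S  k=1
[3,4] NP/S  lex  "with"
[4,5] NP/PP  lex  "slowly"
[5,6] PP  lex  "dog"
[4,6] NP  >  k=5
[6,7] S\NP  lex  "liked"
[4,7] S  <  k=6
[3,7] NP  >  k=4
[0,7] S  >  k=3

[0,7] S   >
  [0,3] S/NP   >S
    [0,1] "cat" : (S/(N/PP))/NP
    [1,3] (N/PP)/NP   >
      [1,2] "every" : ((N/PP)/NP)/N
      [2,3] "near" : N
  [3,7] NP   >
    [3,4] "with" : NP/S
    [4,7] S   <
      [4,6] NP   >
        [4,5] "slowly" : NP/PP
        [5,6] "dog" : PP
      [6,7] "liked" : S\NP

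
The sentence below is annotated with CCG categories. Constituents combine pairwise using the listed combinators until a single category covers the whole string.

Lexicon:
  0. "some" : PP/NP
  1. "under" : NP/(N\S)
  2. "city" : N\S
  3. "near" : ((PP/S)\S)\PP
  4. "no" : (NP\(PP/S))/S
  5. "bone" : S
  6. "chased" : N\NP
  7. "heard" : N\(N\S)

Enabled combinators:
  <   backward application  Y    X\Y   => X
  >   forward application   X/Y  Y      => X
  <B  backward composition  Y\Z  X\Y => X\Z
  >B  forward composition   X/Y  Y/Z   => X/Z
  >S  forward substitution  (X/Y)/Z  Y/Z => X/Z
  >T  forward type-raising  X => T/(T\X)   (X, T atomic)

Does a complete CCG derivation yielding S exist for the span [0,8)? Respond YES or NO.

NO

PP/NP NP/(N\S) N\S ((PP/S)\S)\PP (NP\(PP/S))/S S N\NP N\(N\S)
CKY chart[0,8] = {N, N/(N\N), NP/(NP\N), PP/(PP\N), S/(S\N)}; S ∉ chart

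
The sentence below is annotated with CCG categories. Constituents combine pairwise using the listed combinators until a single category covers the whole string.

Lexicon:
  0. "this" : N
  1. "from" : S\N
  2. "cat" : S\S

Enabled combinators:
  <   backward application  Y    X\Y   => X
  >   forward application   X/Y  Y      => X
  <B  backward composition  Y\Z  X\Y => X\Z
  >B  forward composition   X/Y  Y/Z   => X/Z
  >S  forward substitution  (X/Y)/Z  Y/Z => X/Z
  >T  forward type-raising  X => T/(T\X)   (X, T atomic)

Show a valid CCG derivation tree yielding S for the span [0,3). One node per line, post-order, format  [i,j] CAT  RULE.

[0,1] N  lex  "this"
[0,1] S/(S\N)  >T
[1,2] S\N  lex  "from"
[2,3] S\S  lex  "cat"
[1,3] S\N  <B  k=2
[0,3] S  >  k=1

[0,3] S   >
  [0,1] S/(S\N)   >T
    [0,1] "this" : N
  [1,3] S\N   <B
    [1,2] "from" : S\N
    [2,3] "cat" : S\S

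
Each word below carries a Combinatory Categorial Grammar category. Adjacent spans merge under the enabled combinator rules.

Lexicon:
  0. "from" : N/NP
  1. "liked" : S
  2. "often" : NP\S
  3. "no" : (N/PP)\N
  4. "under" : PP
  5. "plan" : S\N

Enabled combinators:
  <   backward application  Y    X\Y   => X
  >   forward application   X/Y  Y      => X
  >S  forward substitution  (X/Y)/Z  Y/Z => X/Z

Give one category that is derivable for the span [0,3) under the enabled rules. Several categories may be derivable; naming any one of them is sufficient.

N

[0,6] S   <
  [0,5] N   >
    [0,4] N/PP   <
      [0,3] N   >
        [0,1] "from" : N/NP
        [1,3] NP   <
          [1,2] "liked" : S
          [2,3] "often" : NP\S
      [3,4] "no" : (N/PP)\N
    [4,5] "under" : PP
  [5,6] "plan" : S\N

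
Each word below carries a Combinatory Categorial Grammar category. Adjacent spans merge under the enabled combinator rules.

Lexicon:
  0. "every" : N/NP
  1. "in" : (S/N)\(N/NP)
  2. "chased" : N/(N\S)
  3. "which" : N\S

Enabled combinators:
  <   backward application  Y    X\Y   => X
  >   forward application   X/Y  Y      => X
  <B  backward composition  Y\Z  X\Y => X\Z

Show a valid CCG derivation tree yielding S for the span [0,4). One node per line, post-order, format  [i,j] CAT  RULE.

[0,4] S   >
  [0,2] S/N   <
    [0,1] "every" : N/NP
    [1,2] "in" : (S/N)\(N/NP)
  [2,4] N   >
    [2,3] "chased" : N/(N\S)
    [3,4] "which" : N\S

[0,1] N/NP  lex  "every"
[1,2] (S/N)\(N/NP)  lex  "in"
[0,2] S/N  <  k=1
[2,3] N/(N\S)  lex  "chased"
[3,4] N\S  lex  "which"
[2,4] N  >  k=3
[0,4] S  >  k=2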